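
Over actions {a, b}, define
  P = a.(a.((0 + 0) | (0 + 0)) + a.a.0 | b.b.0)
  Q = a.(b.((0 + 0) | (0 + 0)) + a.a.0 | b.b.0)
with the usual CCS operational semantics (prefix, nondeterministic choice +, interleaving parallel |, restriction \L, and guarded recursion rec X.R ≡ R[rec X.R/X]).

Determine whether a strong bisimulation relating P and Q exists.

P ≁ Q

Reachable graph of P (11 states):
  u0 = a.(a.((0 + 0) | (0 + 0)) + a.a.0 | b.b.0) ⊢ —a→ u1
  u1 = a.((0 + 0) | (0 + 0)) + a.a.0 | b.b.0 ⊢ —a→ u2, —a→ u3, —b→ u4
  u2 = (0 + 0) | (0 + 0) ⊢ (no moves)
  u3 = a.0 | b.b.0 ⊢ —a→ u5, —b→ u6
  u4 = a.a.0 | b.0 ⊢ —a→ u6, —b→ u7
  u5 = 0 | b.b.0 ⊢ —b→ u8
  u6 = a.0 | b.0 ⊢ —a→ u8, —b→ u9
  u7 = a.a.0 | 0 ⊢ —a→ u9
  u8 = 0 | b.0 ⊢ —b→ u10
  u9 = a.0 | 0 ⊢ —a→ u10
  u10 = 0 | 0 ⊢ (no moves)
Reachable graph of Q (11 states):
  v0 = a.(b.((0 + 0) | (0 + 0)) + a.a.0 | b.b.0) ⊢ —a→ v1
  v1 = b.((0 + 0) | (0 + 0)) + a.a.0 | b.b.0 ⊢ —a→ v2, —b→ v3, —b→ v4
  v2 = a.0 | b.b.0 ⊢ —a→ v5, —b→ v6
  v3 = (0 + 0) | (0 + 0) ⊢ (no moves)
  v4 = a.a.0 | b.0 ⊢ —a→ v6, —b→ v7
  v5 = 0 | b.b.0 ⊢ —b→ v8
  v6 = a.0 | b.0 ⊢ —a→ v8, —b→ v9
  v7 = a.a.0 | 0 ⊢ —a→ v9
  v8 = 0 | b.0 ⊢ —b→ v10
  v9 = a.0 | 0 ⊢ —a→ v10
  v10 = 0 | 0 ⊢ (no moves)
Coarsest stable partition (strong bisimilarity classes):
  B0 = {u0}
  B1 = {u1}
  B2 = {u10, u2, v10, v3}
  B3 = {u4, v4}
  B4 = {u6, v6}
  B5 = {u8, v8}
  B6 = {u9, v9}
  B7 = {u7, v7}
  B8 = {u3, v2}
  B9 = {u5, v5}
  B10 = {v0}
  B11 = {v1}
u0 ∈ B0, v0 ∈ B10 → different blocks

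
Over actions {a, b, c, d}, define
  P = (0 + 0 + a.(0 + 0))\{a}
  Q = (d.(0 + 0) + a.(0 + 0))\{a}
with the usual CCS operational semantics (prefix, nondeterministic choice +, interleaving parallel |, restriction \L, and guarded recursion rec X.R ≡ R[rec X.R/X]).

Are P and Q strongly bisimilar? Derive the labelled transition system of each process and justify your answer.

NO

P's transition system — 1 states:
  m0 = (0 + 0 + a.(0 + 0))\{a} → ∅
Q's transition system — 2 states:
  n0 = (d.(0 + 0) + a.(0 + 0))\{a} → ··d··> n1
  n1 = (0 + 0)\{a} → ∅
Partition-refinement fixed point:
  B0 = {m0, n1}
  B1 = {n0}
m0 ∈ B0, n0 ∈ B1 → different blocks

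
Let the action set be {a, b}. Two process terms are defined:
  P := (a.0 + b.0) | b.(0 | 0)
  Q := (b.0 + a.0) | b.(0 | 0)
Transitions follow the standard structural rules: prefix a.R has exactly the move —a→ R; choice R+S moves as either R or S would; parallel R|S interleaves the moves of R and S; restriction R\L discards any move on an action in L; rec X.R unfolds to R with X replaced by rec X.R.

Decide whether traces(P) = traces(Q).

Reachable graph of P (4 states):
  p0 = (a.0 + b.0) | b.(0 | 0) → =a=> p1, =b=> p1, =b=> p2
  p1 = 0 | b.(0 | 0) → =b=> p3
  p2 = (a.0 + b.0) | (0 | 0) → =a=> p3, =b=> p3
  p3 = 0 | (0 | 0) → deadlocked
Reachable graph of Q (4 states):
  q0 = (b.0 + a.0) | b.(0 | 0) → =a=> q1, =b=> q1, =b=> q2
  q1 = 0 | b.(0 | 0) → =b=> q3
  q2 = (b.0 + a.0) | (0 | 0) → =a=> q3, =b=> q3
  q3 = 0 | (0 | 0) → deadlocked
Bisimilarity quotient blocks:
  B0 = {p0, q0}
  B1 = {p1, q1}
  B2 = {p3, q3}
  B3 = {p2, q2}
p0 ∈ B0, q0 ∈ B0 → same block
Bisimilar ⇒ trace-equivalent.

trace-equivalent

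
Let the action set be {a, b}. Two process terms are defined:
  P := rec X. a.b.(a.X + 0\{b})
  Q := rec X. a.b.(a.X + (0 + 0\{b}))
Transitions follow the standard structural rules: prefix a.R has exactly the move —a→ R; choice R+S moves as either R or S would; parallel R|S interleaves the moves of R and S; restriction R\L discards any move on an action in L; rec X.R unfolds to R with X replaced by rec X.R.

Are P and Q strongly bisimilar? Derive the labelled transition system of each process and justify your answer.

LTS(P): 3 reachable states
  m0 = rec X. a.b.(a.X + 0\{b}) → -a-> m1
  m1 = b.(a.(rec X. a.b.(a.X + 0\{b})) + 0\{b}) → -b-> m2
  m2 = a.(rec X. a.b.(a.X + 0\{b})) + 0\{b} → -a-> m0
LTS(Q): 3 reachable states
  n0 = rec X. a.b.(a.X + (0 + 0\{b})) → -a-> n1
  n1 = b.(a.(rec X. a.b.(a.X + (0 + 0\{b}))) + (0 + 0\{b})) → -b-> n2
  n2 = a.(rec X. a.b.(a.X + (0 + 0\{b}))) + (0 + 0\{b}) → -a-> n0
Coarsest stable partition (strong bisimilarity classes):
  B0 = {m0, n0}
  B1 = {m1, n1}
  B2 = {m2, n2}
m0 ∈ B0, n0 ∈ B0 → same block

bisimilar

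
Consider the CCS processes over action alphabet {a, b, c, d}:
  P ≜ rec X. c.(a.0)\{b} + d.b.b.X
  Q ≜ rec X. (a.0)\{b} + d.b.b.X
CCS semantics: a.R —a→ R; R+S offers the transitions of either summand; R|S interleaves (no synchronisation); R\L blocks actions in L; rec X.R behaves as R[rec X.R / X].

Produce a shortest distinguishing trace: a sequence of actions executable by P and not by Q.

c

LTS(P): 5 reachable states
  u0 = rec X. c.(a.0)\{b} + d.b.b.X ⊢ ··c··> u1, ··d··> u2
  u1 = (a.0)\{b} ⊢ ··a··> u3
  u2 = b.b.(rec X. c.(a.0)\{b} + d.b.b.X) ⊢ ··b··> u4
  u3 = 0\{b} ⊢ (no moves)
  u4 = b.(rec X. c.(a.0)\{b} + d.b.b.X) ⊢ ··b··> u0
LTS(Q): 4 reachable states
  v0 = rec X. (a.0)\{b} + d.b.b.X ⊢ ··a··> v1, ··d··> v2
  v1 = 0\{b} ⊢ (no moves)
  v2 = b.b.(rec X. (a.0)\{b} + d.b.b.X) ⊢ ··b··> v3
  v3 = b.(rec X. (a.0)\{b} + d.b.b.X) ⊢ ··b··> v0
Executing c from P (initial set {u0}):
  after c @ step 1: {u1}
  P completes σ.
Executing c from Q (initial set {v0}):
  after c @ step 1: ∅  — Q cannot continue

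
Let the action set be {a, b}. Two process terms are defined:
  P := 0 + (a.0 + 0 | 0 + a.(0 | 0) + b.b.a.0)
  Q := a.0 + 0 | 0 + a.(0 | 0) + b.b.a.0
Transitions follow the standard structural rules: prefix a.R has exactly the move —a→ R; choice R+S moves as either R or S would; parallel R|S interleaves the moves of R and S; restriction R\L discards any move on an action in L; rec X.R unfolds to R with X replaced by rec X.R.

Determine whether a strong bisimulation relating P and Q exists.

LTS(P): 5 reachable states
  s0 = 0 + (a.0 + 0 | 0 + a.(0 | 0) + b.b.a.0) :: --a--▸ s1, --a--▸ s2, --b--▸ s3
  s1 = 0 :: deadlocked
  s2 = 0 | 0 :: deadlocked
  s3 = b.a.0 :: --b--▸ s4
  s4 = a.0 :: --a--▸ s1
LTS(Q): 5 reachable states
  t0 = a.0 + 0 | 0 + a.(0 | 0) + b.b.a.0 :: --a--▸ t1, --a--▸ t2, --b--▸ t3
  t1 = 0 :: deadlocked
  t2 = 0 | 0 :: deadlocked
  t3 = b.a.0 :: --b--▸ t4
  t4 = a.0 :: --a--▸ t1
Bisimilarity quotient blocks:
  B0 = {s0, t0}
  B1 = {s1, s2, t1, t2}
  B2 = {s3, t3}
  B3 = {s4, t4}
s0 ∈ B0, t0 ∈ B0 → same block

YES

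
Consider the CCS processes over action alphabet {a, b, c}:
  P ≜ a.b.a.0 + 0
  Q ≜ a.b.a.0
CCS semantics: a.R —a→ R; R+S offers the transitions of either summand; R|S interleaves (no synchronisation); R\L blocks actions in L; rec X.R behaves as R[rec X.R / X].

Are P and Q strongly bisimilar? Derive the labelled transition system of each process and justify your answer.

Reachable graph of P (4 states):
  m0 = a.b.a.0 + 0 | ··a··> m1
  m1 = b.a.0 | ··b··> m2
  m2 = a.0 | ··a··> m3
  m3 = 0 | stopped
Reachable graph of Q (4 states):
  n0 = a.b.a.0 | ··a··> n1
  n1 = b.a.0 | ··b··> n2
  n2 = a.0 | ··a··> n3
  n3 = 0 | stopped
Bisimilarity quotient blocks:
  B0 = {m0, n0}
  B1 = {m1, n1}
  B2 = {m2, n2}
  B3 = {m3, n3}
m0 ∈ B0, n0 ∈ B0 → same block

P ~ Q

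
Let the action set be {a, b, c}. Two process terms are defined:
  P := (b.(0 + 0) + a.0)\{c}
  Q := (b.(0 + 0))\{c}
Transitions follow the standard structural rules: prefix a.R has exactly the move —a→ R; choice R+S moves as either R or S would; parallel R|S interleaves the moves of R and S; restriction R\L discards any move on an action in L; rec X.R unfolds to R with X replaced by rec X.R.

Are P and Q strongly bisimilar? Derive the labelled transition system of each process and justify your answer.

P ≁ Q

P's transition system — 3 states:
  u0 = (b.(0 + 0) + a.0)\{c} ⊢ =a=> u1, =b=> u2
  u1 = 0\{c} ⊢ (no moves)
  u2 = (0 + 0)\{c} ⊢ (no moves)
Q's transition system — 2 states:
  v0 = (b.(0 + 0))\{c} ⊢ =b=> v1
  v1 = (0 + 0)\{c} ⊢ (no moves)
Coarsest stable partition (strong bisimilarity classes):
  B0 = {u0}
  B1 = {u1, u2, v1}
  B2 = {v0}
u0 ∈ B0, v0 ∈ B2 → different blocks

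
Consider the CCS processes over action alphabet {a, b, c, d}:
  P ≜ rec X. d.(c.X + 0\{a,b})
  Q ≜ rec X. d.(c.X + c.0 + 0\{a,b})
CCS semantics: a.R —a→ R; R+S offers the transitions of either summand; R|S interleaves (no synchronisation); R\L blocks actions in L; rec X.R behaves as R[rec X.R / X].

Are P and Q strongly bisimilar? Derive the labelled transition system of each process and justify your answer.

LTS(P): 2 reachable states
  s0 = rec X. d.(c.X + 0\{a,b}) :: -d-> s1
  s1 = c.(rec X. d.(c.X + 0\{a,b})) + 0\{a,b} :: -c-> s0
LTS(Q): 3 reachable states
  t0 = rec X. d.(c.X + c.0 + 0\{a,b}) :: -d-> t1
  t1 = c.(rec X. d.(c.X + c.0 + 0\{a,b})) + c.0 + 0\{a,b} :: -c-> t0, -c-> t2
  t2 = 0 :: ∅
Bisimilarity quotient blocks:
  B0 = {s0}
  B1 = {s1}
  B2 = {t0}
  B3 = {t1}
  B4 = {t2}
s0 ∈ B0, t0 ∈ B2 → different blocks

NO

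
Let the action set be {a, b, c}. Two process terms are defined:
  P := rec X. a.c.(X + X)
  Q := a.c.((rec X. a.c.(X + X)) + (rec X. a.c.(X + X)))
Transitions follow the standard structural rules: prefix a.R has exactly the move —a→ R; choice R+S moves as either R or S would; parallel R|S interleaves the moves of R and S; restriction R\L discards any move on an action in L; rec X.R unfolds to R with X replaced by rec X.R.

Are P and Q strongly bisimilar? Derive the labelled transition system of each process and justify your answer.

P ~ Q

LTS(P): 3 reachable states
  s0 = rec X. a.c.(X + X) has moves --a--▸ s1
  s1 = c.((rec X. a.c.(X + X)) + (rec X. a.c.(X + X))) has moves --c--▸ s2
  s2 = (rec X. a.c.(X + X)) + (rec X. a.c.(X + X)) has moves --a--▸ s1
LTS(Q): 3 reachable states
  t0 = a.c.((rec X. a.c.(X + X)) + (rec X. a.c.(X + X))) has moves --a--▸ t1
  t1 = c.((rec X. a.c.(X + X)) + (rec X. a.c.(X + X))) has moves --c--▸ t2
  t2 = (rec X. a.c.(X + X)) + (rec X. a.c.(X + X)) has moves --a--▸ t1
Partition-refinement fixed point:
  B0 = {s0, s2, t0, t2}
  B1 = {s1, t1}
s0 ∈ B0, t0 ∈ B0 → same block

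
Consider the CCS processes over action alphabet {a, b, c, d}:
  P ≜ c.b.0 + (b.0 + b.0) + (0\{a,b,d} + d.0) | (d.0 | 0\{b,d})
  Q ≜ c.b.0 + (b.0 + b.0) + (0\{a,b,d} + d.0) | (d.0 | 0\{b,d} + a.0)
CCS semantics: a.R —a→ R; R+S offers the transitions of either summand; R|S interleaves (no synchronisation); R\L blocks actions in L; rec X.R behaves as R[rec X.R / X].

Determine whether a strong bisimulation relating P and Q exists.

NO

P's transition system — 6 states:
  m0 = c.b.0 + (b.0 + b.0) + (0\{a,b,d} + d.0) | (d.0 | 0\{b,d}) | -b-> m1, -c-> m2, -d-> m3, -d-> m4
  m1 = 0 | ∅
  m2 = b.0 | -b-> m1
  m3 = (0\{a,b,d} + d.0) | (0 | 0\{b,d}) | -d-> m5
  m4 = 0 | (d.0 | 0\{b,d}) | -d-> m5
  m5 = 0 | (0 | 0\{b,d}) | ∅
Q's transition system — 8 states:
  n0 = c.b.0 + (b.0 + b.0) + (0\{a,b,d} + d.0) | (d.0 | 0\{b,d} + a.0) | -a-> n1, -b-> n2, -c-> n3, -d-> n4, -d-> n5
  n1 = (0\{a,b,d} + d.0) | 0 | -d-> n6
  n2 = 0 | ∅
  n3 = b.0 | -b-> n2
  n4 = (0\{a,b,d} + d.0) | (0 | 0\{b,d}) | -d-> n7
  n5 = 0 | (d.0 | 0\{b,d} + a.0) | -a-> n6, -d-> n7
  n6 = 0 | 0 | ∅
  n7 = 0 | (0 | 0\{b,d}) | ∅
Bisimilarity quotient blocks:
  B0 = {m0}
  B1 = {m3, m4, n1, n4}
  B2 = {m1, m5, n2, n6, n7}
  B3 = {m2, n3}
  B4 = {n0}
  B5 = {n5}
m0 ∈ B0, n0 ∈ B4 → different blocks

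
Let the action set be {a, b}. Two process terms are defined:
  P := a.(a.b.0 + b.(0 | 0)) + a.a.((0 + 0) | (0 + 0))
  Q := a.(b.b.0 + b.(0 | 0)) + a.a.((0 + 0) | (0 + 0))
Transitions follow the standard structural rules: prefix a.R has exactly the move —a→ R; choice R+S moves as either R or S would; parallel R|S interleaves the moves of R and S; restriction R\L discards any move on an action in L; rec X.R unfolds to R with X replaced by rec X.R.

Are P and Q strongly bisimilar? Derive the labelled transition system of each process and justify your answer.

LTS(P): 7 reachable states
  m0 = a.(a.b.0 + b.(0 | 0)) + a.a.((0 + 0) | (0 + 0)) ⊢ —a→ m1, —a→ m2
  m1 = a.((0 + 0) | (0 + 0)) ⊢ —a→ m3
  m2 = a.b.0 + b.(0 | 0) ⊢ —a→ m4, —b→ m5
  m3 = (0 + 0) | (0 + 0) ⊢ ∅
  m4 = b.0 ⊢ —b→ m6
  m5 = 0 | 0 ⊢ ∅
  m6 = 0 ⊢ ∅
LTS(Q): 7 reachable states
  n0 = a.(b.b.0 + b.(0 | 0)) + a.a.((0 + 0) | (0 + 0)) ⊢ —a→ n1, —a→ n2
  n1 = a.((0 + 0) | (0 + 0)) ⊢ —a→ n3
  n2 = b.b.0 + b.(0 | 0) ⊢ —b→ n4, —b→ n5
  n3 = (0 + 0) | (0 + 0) ⊢ ∅
  n4 = 0 | 0 ⊢ ∅
  n5 = b.0 ⊢ —b→ n6
  n6 = 0 ⊢ ∅
Coarsest stable partition (strong bisimilarity classes):
  B0 = {m0}
  B1 = {m2}
  B2 = {m4, n5}
  B3 = {m3, m5, m6, n3, n4, n6}
  B4 = {m1, n1}
  B5 = {n0}
  B6 = {n2}
m0 ∈ B0, n0 ∈ B5 → different blocks

P ≁ Q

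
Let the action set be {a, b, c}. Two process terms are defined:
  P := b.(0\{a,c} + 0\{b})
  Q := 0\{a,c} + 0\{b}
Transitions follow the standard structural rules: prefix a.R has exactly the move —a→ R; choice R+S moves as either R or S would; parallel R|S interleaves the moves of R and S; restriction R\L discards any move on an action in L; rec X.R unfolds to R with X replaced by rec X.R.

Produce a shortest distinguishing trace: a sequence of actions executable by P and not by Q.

b

LTS(P): 2 reachable states
  p0 = b.(0\{a,c} + 0\{b}) has moves ··b··> p1
  p1 = 0\{a,c} + 0\{b} has moves stopped
LTS(Q): 1 reachable states
  q0 = 0\{a,c} + 0\{b} has moves stopped
Executing b from P (initial set {p0}):
  [1] b ⇒ {p1}
  ✓ P
Executing b from Q (initial set {q0}):
  [1] b ⇒ ∅ (Q stuck)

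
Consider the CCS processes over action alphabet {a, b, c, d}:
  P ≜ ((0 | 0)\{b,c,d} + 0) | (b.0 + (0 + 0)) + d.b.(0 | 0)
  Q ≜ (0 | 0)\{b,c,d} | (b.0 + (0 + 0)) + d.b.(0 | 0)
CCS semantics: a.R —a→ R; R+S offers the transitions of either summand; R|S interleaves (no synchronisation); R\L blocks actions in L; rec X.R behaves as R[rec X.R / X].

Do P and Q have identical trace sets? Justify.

traces(P) = traces(Q)

Reachable graph of P (4 states):
  p0 = ((0 | 0)\{b,c,d} + 0) | (b.0 + (0 + 0)) + d.b.(0 | 0) has moves --b--▸ p1, --d--▸ p2
  p1 = ((0 | 0)\{b,c,d} + 0) | 0 has moves (no moves)
  p2 = b.(0 | 0) has moves --b--▸ p3
  p3 = 0 | 0 has moves (no moves)
Reachable graph of Q (4 states):
  q0 = (0 | 0)\{b,c,d} | (b.0 + (0 + 0)) + d.b.(0 | 0) has moves --b--▸ q1, --d--▸ q2
  q1 = (0 | 0)\{b,c,d} | 0 has moves (no moves)
  q2 = b.(0 | 0) has moves --b--▸ q3
  q3 = 0 | 0 has moves (no moves)
Partition-refinement fixed point:
  B0 = {p0, q0}
  B1 = {p1, p3, q1, q3}
  B2 = {p2, q2}
p0 ∈ B0, q0 ∈ B0 → same block
Bisimilar ⇒ trace-equivalent.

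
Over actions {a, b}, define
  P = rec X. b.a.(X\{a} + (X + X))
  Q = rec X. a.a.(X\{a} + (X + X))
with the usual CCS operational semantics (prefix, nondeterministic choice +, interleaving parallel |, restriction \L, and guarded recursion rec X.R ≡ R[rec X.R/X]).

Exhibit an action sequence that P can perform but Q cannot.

b

P's transition system — 4 states:
  s0 = rec X. b.a.(X\{a} + (X + X)) → —b→ s1
  s1 = a.((rec X. b.a.(X\{a} + (X + X)))\{a} + ((rec X. b.a.(X\{a} + (X + X))) + (rec X. b.a.(X\{a} + (X + X))))) → —a→ s2
  s2 = (rec X. b.a.(X\{a} + (X + X)))\{a} + ((rec X. b.a.(X\{a} + (X + X))) + (rec X. b.a.(X\{a} + (X + X)))) → —b→ s1, —b→ s3
  s3 = (a.((rec X. b.a.(X\{a} + (X + X)))\{a} + ((rec X. b.a.(X\{a} + (X + X))) + (rec X. b.a.(X\{a} + (X + X))))))\{a} → (no moves)
Q's transition system — 3 states:
  t0 = rec X. a.a.(X\{a} + (X + X)) → —a→ t1
  t1 = a.((rec X. a.a.(X\{a} + (X + X)))\{a} + ((rec X. a.a.(X\{a} + (X + X))) + (rec X. a.a.(X\{a} + (X + X))))) → —a→ t2
  t2 = (rec X. a.a.(X\{a} + (X + X)))\{a} + ((rec X. a.a.(X\{a} + (X + X))) + (rec X. a.a.(X\{a} + (X + X)))) → —a→ t1
Run σ = ⟨b⟩ on P: start {s0}
  [1] b ⇒ {s1}
  P completes σ.
Run σ = ⟨b⟩ on Q: start {t0}
  [1] b ⇒ no successor for Q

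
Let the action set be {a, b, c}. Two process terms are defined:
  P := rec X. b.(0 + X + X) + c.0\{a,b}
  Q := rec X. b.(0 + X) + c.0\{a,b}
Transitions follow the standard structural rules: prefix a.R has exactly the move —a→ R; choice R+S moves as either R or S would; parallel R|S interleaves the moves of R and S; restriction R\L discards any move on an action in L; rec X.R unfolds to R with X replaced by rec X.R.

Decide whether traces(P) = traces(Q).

YES

P's transition system — 3 states:
  p0 = rec X. b.(0 + X + X) + c.0\{a,b} has moves --b--▸ p1, --c--▸ p2
  p1 = 0 + (rec X. b.(0 + X + X) + c.0\{a,b}) + (rec X. b.(0 + X + X) + c.0\{a,b}) has moves --b--▸ p1, --c--▸ p2
  p2 = 0\{a,b} has moves deadlocked
Q's transition system — 3 states:
  q0 = rec X. b.(0 + X) + c.0\{a,b} has moves --b--▸ q1, --c--▸ q2
  q1 = 0 + (rec X. b.(0 + X) + c.0\{a,b}) has moves --b--▸ q1, --c--▸ q2
  q2 = 0\{a,b} has moves deadlocked
Coarsest stable partition (strong bisimilarity classes):
  B0 = {p0, p1, q0, q1}
  B1 = {p2, q2}
p0 ∈ B0, q0 ∈ B0 → same block
Bisimilar ⇒ trace-equivalent.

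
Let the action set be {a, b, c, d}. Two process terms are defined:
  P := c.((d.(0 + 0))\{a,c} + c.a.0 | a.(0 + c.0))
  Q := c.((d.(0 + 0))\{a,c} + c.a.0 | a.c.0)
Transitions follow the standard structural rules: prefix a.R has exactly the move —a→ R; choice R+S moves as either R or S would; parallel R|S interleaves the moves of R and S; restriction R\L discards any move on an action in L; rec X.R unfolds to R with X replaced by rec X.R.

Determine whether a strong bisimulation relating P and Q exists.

P's transition system — 11 states:
  s0 = c.((d.(0 + 0))\{a,c} + c.a.0 | a.(0 + c.0)) → —c→ s1
  s1 = (d.(0 + 0))\{a,c} + c.a.0 | a.(0 + c.0) → —a→ s2, —c→ s3, —d→ s4
  s2 = c.a.0 | (0 + c.0) → —c→ s5, —c→ s6
  s3 = a.0 | a.(0 + c.0) → —a→ s5, —a→ s7
  s4 = (0 + 0)\{a,c} → (no moves)
  s5 = a.0 | (0 + c.0) → —a→ s8, —c→ s9
  s6 = c.a.0 | 0 → —c→ s9
  s7 = 0 | a.(0 + c.0) → —a→ s8
  s8 = 0 | (0 + c.0) → —c→ s10
  s9 = a.0 | 0 → —a→ s10
  s10 = 0 | 0 → (no moves)
Q's transition system — 11 states:
  t0 = c.((d.(0 + 0))\{a,c} + c.a.0 | a.c.0) → —c→ t1
  t1 = (d.(0 + 0))\{a,c} + c.a.0 | a.c.0 → —a→ t2, —c→ t3, —d→ t4
  t2 = c.a.0 | c.0 → —c→ t5, —c→ t6
  t3 = a.0 | a.c.0 → —a→ t5, —a→ t7
  t4 = (0 + 0)\{a,c} → (no moves)
  t5 = a.0 | c.0 → —a→ t8, —c→ t9
  t6 = c.a.0 | 0 → —c→ t9
  t7 = 0 | a.c.0 → —a→ t8
  t8 = 0 | c.0 → —c→ t10
  t9 = a.0 | 0 → —a→ t10
  t10 = 0 | 0 → (no moves)
Bisimilarity quotient blocks:
  B0 = {s0, t0}
  B1 = {s1, t1}
  B2 = {s10, s4, t10, t4}
  B3 = {s2, t2}
  B4 = {s5, t5}
  B5 = {s9, t9}
  B6 = {s8, t8}
  B7 = {s6, t6}
  B8 = {s3, t3}
  B9 = {s7, t7}
s0 ∈ B0, t0 ∈ B0 → same block

P ~ Q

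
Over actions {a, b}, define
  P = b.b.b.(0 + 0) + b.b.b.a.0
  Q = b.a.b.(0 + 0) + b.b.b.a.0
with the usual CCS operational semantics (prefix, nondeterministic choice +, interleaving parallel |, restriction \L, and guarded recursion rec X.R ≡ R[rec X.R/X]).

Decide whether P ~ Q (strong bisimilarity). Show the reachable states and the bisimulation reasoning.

not bisimilar

LTS(P): 8 reachable states
  u0 = b.b.b.(0 + 0) + b.b.b.a.0 has moves —b→ u1, —b→ u2
  u1 = b.b.(0 + 0) has moves —b→ u3
  u2 = b.b.a.0 has moves —b→ u4
  u3 = b.(0 + 0) has moves —b→ u5
  u4 = b.a.0 has moves —b→ u6
  u5 = 0 + 0 has moves deadlocked
  u6 = a.0 has moves —a→ u7
  u7 = 0 has moves deadlocked
LTS(Q): 8 reachable states
  v0 = b.a.b.(0 + 0) + b.b.b.a.0 has moves —b→ v1, —b→ v2
  v1 = a.b.(0 + 0) has moves —a→ v3
  v2 = b.b.a.0 has moves —b→ v4
  v3 = b.(0 + 0) has moves —b→ v5
  v4 = b.a.0 has moves —b→ v6
  v5 = 0 + 0 has moves deadlocked
  v6 = a.0 has moves —a→ v7
  v7 = 0 has moves deadlocked
Partition-refinement fixed point:
  B0 = {u0}
  B1 = {u1}
  B2 = {u3, v3}
  B3 = {u5, u7, v5, v7}
  B4 = {u2, v2}
  B5 = {u4, v4}
  B6 = {u6, v6}
  B7 = {v0}
  B8 = {v1}
u0 ∈ B0, v0 ∈ B7 → different blocks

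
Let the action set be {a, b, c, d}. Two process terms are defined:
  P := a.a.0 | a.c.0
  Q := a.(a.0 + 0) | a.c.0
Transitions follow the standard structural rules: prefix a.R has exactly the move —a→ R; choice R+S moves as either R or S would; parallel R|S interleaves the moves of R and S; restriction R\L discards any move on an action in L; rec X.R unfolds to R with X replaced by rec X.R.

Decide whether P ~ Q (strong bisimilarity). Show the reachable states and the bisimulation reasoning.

P's transition system — 9 states:
  s0 = a.a.0 | a.c.0 has moves —a→ s1, —a→ s2
  s1 = a.0 | a.c.0 has moves —a→ s3, —a→ s4
  s2 = a.a.0 | c.0 has moves —a→ s4, —c→ s5
  s3 = 0 | a.c.0 has moves —a→ s6
  s4 = a.0 | c.0 has moves —a→ s6, —c→ s7
  s5 = a.a.0 | 0 has moves —a→ s7
  s6 = 0 | c.0 has moves —c→ s8
  s7 = a.0 | 0 has moves —a→ s8
  s8 = 0 | 0 has moves deadlocked
Q's transition system — 9 states:
  t0 = a.(a.0 + 0) | a.c.0 has moves —a→ t1, —a→ t2
  t1 = (a.0 + 0) | a.c.0 has moves —a→ t3, —a→ t4
  t2 = a.(a.0 + 0) | c.0 has moves —a→ t3, —c→ t5
  t3 = (a.0 + 0) | c.0 has moves —a→ t6, —c→ t7
  t4 = 0 | a.c.0 has moves —a→ t6
  t5 = a.(a.0 + 0) | 0 has moves —a→ t7
  t6 = 0 | c.0 has moves —c→ t8
  t7 = (a.0 + 0) | 0 has moves —a→ t8
  t8 = 0 | 0 has moves deadlocked
Bisimilarity quotient blocks:
  B0 = {s0, t0}
  B1 = {s2, t2}
  B2 = {s5, t5}
  B3 = {s7, t7}
  B4 = {s8, t8}
  B5 = {s4, t3}
  B6 = {s6, t6}
  B7 = {s1, t1}
  B8 = {s3, t4}
s0 ∈ B0, t0 ∈ B0 → same block

YES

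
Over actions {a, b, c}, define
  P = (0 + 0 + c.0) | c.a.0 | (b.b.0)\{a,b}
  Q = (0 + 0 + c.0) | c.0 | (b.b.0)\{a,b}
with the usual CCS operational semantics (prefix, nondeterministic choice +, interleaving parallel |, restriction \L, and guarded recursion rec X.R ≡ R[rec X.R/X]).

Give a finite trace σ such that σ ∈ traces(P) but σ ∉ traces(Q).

ca

LTS(P): 6 reachable states
  p0 = (0 + 0 + c.0) | c.a.0 | (b.b.0)\{a,b} | -c-> p1, -c-> p2
  p1 = (0 + 0 + c.0) | a.0 | (b.b.0)\{a,b} | -a-> p3, -c-> p4
  p2 = 0 | c.a.0 | (b.b.0)\{a,b} | -c-> p4
  p3 = (0 + 0 + c.0) | 0 | (b.b.0)\{a,b} | -c-> p5
  p4 = 0 | a.0 | (b.b.0)\{a,b} | -a-> p5
  p5 = 0 | 0 | (b.b.0)\{a,b} | (no moves)
LTS(Q): 4 reachable states
  q0 = (0 + 0 + c.0) | c.0 | (b.b.0)\{a,b} | -c-> q1, -c-> q2
  q1 = (0 + 0 + c.0) | 0 | (b.b.0)\{a,b} | -c-> q3
  q2 = 0 | c.0 | (b.b.0)\{a,b} | -c-> q3
  q3 = 0 | 0 | (b.b.0)\{a,b} | (no moves)
Trace ⟨ca⟩ through P, begin at {p0}:
  after c @ step 1: {p1, p2}
  after a @ step 2: {p3}
  — P admits the full trace.
Trace ⟨ca⟩ through Q, begin at {q0}:
  after c @ step 1: {q1, q2}
  after a @ step 2: ∅ (Q stuck)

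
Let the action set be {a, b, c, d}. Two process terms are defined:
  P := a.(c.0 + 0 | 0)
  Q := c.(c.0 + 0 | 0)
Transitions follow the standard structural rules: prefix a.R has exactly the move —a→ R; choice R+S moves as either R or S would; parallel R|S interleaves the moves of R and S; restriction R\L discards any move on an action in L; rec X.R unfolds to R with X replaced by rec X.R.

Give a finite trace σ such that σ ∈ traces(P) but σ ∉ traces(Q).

P's transition system — 3 states:
  s0 = a.(c.0 + 0 | 0) has moves —a→ s1
  s1 = c.0 + 0 | 0 has moves —c→ s2
  s2 = 0 has moves ·
Q's transition system — 3 states:
  t0 = c.(c.0 + 0 | 0) has moves —c→ t1
  t1 = c.0 + 0 | 0 has moves —c→ t2
  t2 = 0 has moves ·
Run σ = ⟨a⟩ on P: start {s0}
  step 1 (a): {s1}
  ✓ P
Run σ = ⟨a⟩ on Q: start {t0}
  step 1 (a): ∅ (Q stuck)

a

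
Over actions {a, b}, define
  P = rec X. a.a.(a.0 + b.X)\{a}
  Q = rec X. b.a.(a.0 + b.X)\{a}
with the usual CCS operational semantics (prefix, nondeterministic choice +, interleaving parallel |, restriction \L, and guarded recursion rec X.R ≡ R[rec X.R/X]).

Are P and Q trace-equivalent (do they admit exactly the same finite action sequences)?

trace-distinct — witness ⟨a⟩

Reachable graph of P (4 states):
  u0 = rec X. a.a.(a.0 + b.X)\{a} ⊢ =a=> u1
  u1 = a.(a.0 + b.(rec X. a.a.(a.0 + b.X)\{a}))\{a} ⊢ =a=> u2
  u2 = (a.0 + b.(rec X. a.a.(a.0 + b.X)\{a}))\{a} ⊢ =b=> u3
  u3 = (rec X. a.a.(a.0 + b.X)\{a})\{a} ⊢ (no moves)
Reachable graph of Q (5 states):
  v0 = rec X. b.a.(a.0 + b.X)\{a} ⊢ =b=> v1
  v1 = a.(a.0 + b.(rec X. b.a.(a.0 + b.X)\{a}))\{a} ⊢ =a=> v2
  v2 = (a.0 + b.(rec X. b.a.(a.0 + b.X)\{a}))\{a} ⊢ =b=> v3
  v3 = (rec X. b.a.(a.0 + b.X)\{a})\{a} ⊢ =b=> v4
  v4 = (a.(a.0 + b.(rec X. b.a.(a.0 + b.X)\{a}))\{a})\{a} ⊢ (no moves)
Run σ = ⟨a⟩ on P: start {u0}
  after a @ step 1: {u1}
  P completes σ.
Run σ = ⟨a⟩ on Q: start {v0}
  after a @ step 1: no successor for Q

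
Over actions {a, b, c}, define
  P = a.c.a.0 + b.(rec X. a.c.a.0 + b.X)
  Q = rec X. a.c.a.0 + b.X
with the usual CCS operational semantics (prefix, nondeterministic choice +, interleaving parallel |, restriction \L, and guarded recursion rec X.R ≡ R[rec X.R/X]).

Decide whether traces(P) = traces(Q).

LTS(P): 5 reachable states
  m0 = a.c.a.0 + b.(rec X. a.c.a.0 + b.X) ⊢ —a→ m1, —b→ m2
  m1 = c.a.0 ⊢ —c→ m3
  m2 = rec X. a.c.a.0 + b.X ⊢ —a→ m1, —b→ m2
  m3 = a.0 ⊢ —a→ m4
  m4 = 0 ⊢ ∅
LTS(Q): 4 reachable states
  n0 = rec X. a.c.a.0 + b.X ⊢ —a→ n1, —b→ n0
  n1 = c.a.0 ⊢ —c→ n2
  n2 = a.0 ⊢ —a→ n3
  n3 = 0 ⊢ ∅
Bisimilarity quotient blocks:
  B0 = {m0, m2, n0}
  B1 = {m1, n1}
  B2 = {m3, n2}
  B3 = {m4, n3}
m0 ∈ B0, n0 ∈ B0 → same block
Bisimilar ⇒ trace-equivalent.

traces(P) = traces(Q)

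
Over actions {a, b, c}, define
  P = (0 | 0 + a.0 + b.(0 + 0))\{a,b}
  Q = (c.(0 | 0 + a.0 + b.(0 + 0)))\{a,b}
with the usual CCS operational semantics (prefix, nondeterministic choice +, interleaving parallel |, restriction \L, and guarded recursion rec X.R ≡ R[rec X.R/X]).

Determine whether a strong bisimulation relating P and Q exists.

Reachable graph of P (1 states):
  m0 = (0 | 0 + a.0 + b.(0 + 0))\{a,b} :: (no moves)
Reachable graph of Q (2 states):
  n0 = (c.(0 | 0 + a.0 + b.(0 + 0)))\{a,b} :: -c-> n1
  n1 = (0 | 0 + a.0 + b.(0 + 0))\{a,b} :: (no moves)
Bisimilarity quotient blocks:
  B0 = {m0, n1}
  B1 = {n0}
m0 ∈ B0, n0 ∈ B1 → different blocks

NO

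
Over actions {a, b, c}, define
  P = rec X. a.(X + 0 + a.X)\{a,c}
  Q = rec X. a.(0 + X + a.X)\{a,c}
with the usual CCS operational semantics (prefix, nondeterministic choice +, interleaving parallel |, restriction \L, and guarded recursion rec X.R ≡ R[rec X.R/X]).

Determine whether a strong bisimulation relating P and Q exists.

LTS(P): 2 reachable states
  s0 = rec X. a.(X + 0 + a.X)\{a,c} → =a=> s1
  s1 = ((rec X. a.(X + 0 + a.X)\{a,c}) + 0 + a.(rec X. a.(X + 0 + a.X)\{a,c}))\{a,c} → ∅
LTS(Q): 2 reachable states
  t0 = rec X. a.(0 + X + a.X)\{a,c} → =a=> t1
  t1 = (0 + (rec X. a.(0 + X + a.X)\{a,c}) + a.(rec X. a.(0 + X + a.X)\{a,c}))\{a,c} → ∅
Bisimilarity quotient blocks:
  B0 = {s0, t0}
  B1 = {s1, t1}
s0 ∈ B0, t0 ∈ B0 → same block

YES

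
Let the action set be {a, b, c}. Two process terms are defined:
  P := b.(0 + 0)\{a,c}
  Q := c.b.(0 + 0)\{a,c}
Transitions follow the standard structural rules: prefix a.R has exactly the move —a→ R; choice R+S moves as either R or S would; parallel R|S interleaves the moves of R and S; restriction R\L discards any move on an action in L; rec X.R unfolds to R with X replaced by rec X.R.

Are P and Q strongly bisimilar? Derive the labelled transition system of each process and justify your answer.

not bisimilar

LTS(P): 2 reachable states
  u0 = b.(0 + 0)\{a,c} ⊢ —b→ u1
  u1 = (0 + 0)\{a,c} ⊢ ∅
LTS(Q): 3 reachable states
  v0 = c.b.(0 + 0)\{a,c} ⊢ —c→ v1
  v1 = b.(0 + 0)\{a,c} ⊢ —b→ v2
  v2 = (0 + 0)\{a,c} ⊢ ∅
Coarsest stable partition (strong bisimilarity classes):
  B0 = {u0, v1}
  B1 = {u1, v2}
  B2 = {v0}
u0 ∈ B0, v0 ∈ B2 → different blocks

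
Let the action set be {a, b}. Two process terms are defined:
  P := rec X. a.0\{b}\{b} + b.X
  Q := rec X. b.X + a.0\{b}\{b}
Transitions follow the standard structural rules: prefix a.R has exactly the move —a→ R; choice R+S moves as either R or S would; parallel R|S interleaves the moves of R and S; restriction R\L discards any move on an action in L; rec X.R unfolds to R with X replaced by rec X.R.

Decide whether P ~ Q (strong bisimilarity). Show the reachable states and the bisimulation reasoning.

P ~ Q

Reachable graph of P (2 states):
  m0 = rec X. a.0\{b}\{b} + b.X :: =a=> m1, =b=> m0
  m1 = 0\{b}\{b} :: (no moves)
Reachable graph of Q (2 states):
  n0 = rec X. b.X + a.0\{b}\{b} :: =a=> n1, =b=> n0
  n1 = 0\{b}\{b} :: (no moves)
Coarsest stable partition (strong bisimilarity classes):
  B0 = {m0, n0}
  B1 = {m1, n1}
m0 ∈ B0, n0 ∈ B0 → same block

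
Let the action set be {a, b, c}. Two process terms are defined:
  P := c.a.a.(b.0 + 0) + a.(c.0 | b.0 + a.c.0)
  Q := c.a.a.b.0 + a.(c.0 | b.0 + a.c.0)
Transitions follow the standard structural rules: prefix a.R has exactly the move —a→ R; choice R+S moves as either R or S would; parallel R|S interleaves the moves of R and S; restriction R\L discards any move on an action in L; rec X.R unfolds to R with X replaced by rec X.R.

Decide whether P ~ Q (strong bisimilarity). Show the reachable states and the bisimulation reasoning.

Reachable graph of P (10 states):
  s0 = c.a.a.(b.0 + 0) + a.(c.0 | b.0 + a.c.0) ⊢ ··a··> s1, ··c··> s2
  s1 = c.0 | b.0 + a.c.0 ⊢ ··a··> s3, ··b··> s4, ··c··> s5
  s2 = a.a.(b.0 + 0) ⊢ ··a··> s6
  s3 = c.0 ⊢ ··c··> s7
  s4 = c.0 | 0 ⊢ ··c··> s8
  s5 = 0 | b.0 ⊢ ··b··> s8
  s6 = a.(b.0 + 0) ⊢ ··a··> s9
  s7 = 0 ⊢ stopped
  s8 = 0 | 0 ⊢ stopped
  s9 = b.0 + 0 ⊢ ··b··> s7
Reachable graph of Q (10 states):
  t0 = c.a.a.b.0 + a.(c.0 | b.0 + a.c.0) ⊢ ··a··> t1, ··c··> t2
  t1 = c.0 | b.0 + a.c.0 ⊢ ··a··> t3, ··b··> t4, ··c··> t5
  t2 = a.a.b.0 ⊢ ··a··> t6
  t3 = c.0 ⊢ ··c··> t7
  t4 = c.0 | 0 ⊢ ··c··> t8
  t5 = 0 | b.0 ⊢ ··b··> t8
  t6 = a.b.0 ⊢ ··a··> t9
  t7 = 0 ⊢ stopped
  t8 = 0 | 0 ⊢ stopped
  t9 = b.0 ⊢ ··b··> t7
Partition-refinement fixed point:
  B0 = {s0, t0}
  B1 = {s1, t1}
  B2 = {s5, s9, t5, t9}
  B3 = {s7, s8, t7, t8}
  B4 = {s3, s4, t3, t4}
  B5 = {s2, t2}
  B6 = {s6, t6}
s0 ∈ B0, t0 ∈ B0 → same block

P ~ Q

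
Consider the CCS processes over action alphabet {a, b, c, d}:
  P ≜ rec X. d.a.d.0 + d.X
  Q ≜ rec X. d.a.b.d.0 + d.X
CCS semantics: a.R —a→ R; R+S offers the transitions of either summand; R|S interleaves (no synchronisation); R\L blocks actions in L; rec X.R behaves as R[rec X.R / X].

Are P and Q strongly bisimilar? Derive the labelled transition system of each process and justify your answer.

LTS(P): 4 reachable states
  p0 = rec X. d.a.d.0 + d.X :: -d-> p0, -d-> p1
  p1 = a.d.0 :: -a-> p2
  p2 = d.0 :: -d-> p3
  p3 = 0 :: ·
LTS(Q): 5 reachable states
  q0 = rec X. d.a.b.d.0 + d.X :: -d-> q0, -d-> q1
  q1 = a.b.d.0 :: -a-> q2
  q2 = b.d.0 :: -b-> q3
  q3 = d.0 :: -d-> q4
  q4 = 0 :: ·
Coarsest stable partition (strong bisimilarity classes):
  B0 = {p0}
  B1 = {p1}
  B2 = {p2, q3}
  B3 = {p3, q4}
  B4 = {q0}
  B5 = {q1}
  B6 = {q2}
p0 ∈ B0, q0 ∈ B4 → different blocks

P ≁ Q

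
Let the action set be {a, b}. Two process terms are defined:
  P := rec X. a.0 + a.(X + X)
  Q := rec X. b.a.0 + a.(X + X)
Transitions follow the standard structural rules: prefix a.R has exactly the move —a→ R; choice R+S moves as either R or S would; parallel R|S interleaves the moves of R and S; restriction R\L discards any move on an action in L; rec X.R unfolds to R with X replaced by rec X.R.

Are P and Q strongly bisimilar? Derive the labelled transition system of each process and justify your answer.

NO

P's transition system — 3 states:
  m0 = rec X. a.0 + a.(X + X) | =a=> m1, =a=> m2
  m1 = (rec X. a.0 + a.(X + X)) + (rec X. a.0 + a.(X + X)) | =a=> m1, =a=> m2
  m2 = 0 | ·
Q's transition system — 4 states:
  n0 = rec X. b.a.0 + a.(X + X) | =a=> n1, =b=> n2
  n1 = (rec X. b.a.0 + a.(X + X)) + (rec X. b.a.0 + a.(X + X)) | =a=> n1, =b=> n2
  n2 = a.0 | =a=> n3
  n3 = 0 | ·
Partition-refinement fixed point:
  B0 = {m0, m1}
  B1 = {m2, n3}
  B2 = {n0, n1}
  B3 = {n2}
m0 ∈ B0, n0 ∈ B2 → different blocks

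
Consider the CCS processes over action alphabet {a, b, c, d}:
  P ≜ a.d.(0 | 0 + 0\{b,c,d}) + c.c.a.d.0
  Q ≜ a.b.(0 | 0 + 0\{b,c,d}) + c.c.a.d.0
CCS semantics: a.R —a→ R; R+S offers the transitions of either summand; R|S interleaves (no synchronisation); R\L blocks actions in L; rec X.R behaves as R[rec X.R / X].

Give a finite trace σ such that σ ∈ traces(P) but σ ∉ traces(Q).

Reachable graph of P (7 states):
  m0 = a.d.(0 | 0 + 0\{b,c,d}) + c.c.a.d.0 :: —a→ m1, —c→ m2
  m1 = d.(0 | 0 + 0\{b,c,d}) :: —d→ m3
  m2 = c.a.d.0 :: —c→ m4
  m3 = 0 | 0 + 0\{b,c,d} :: stopped
  m4 = a.d.0 :: —a→ m5
  m5 = d.0 :: —d→ m6
  m6 = 0 :: stopped
Reachable graph of Q (7 states):
  n0 = a.b.(0 | 0 + 0\{b,c,d}) + c.c.a.d.0 :: —a→ n1, —c→ n2
  n1 = b.(0 | 0 + 0\{b,c,d}) :: —b→ n3
  n2 = c.a.d.0 :: —c→ n4
  n3 = 0 | 0 + 0\{b,c,d} :: stopped
  n4 = a.d.0 :: —a→ n5
  n5 = d.0 :: —d→ n6
  n6 = 0 :: stopped
Executing ad from P (initial set {m0}):
  after a @ step 1: {m1}
  after d @ step 2: {m3}
  ✓ P
Executing ad from Q (initial set {n0}):
  after a @ step 1: {n1}
  after d @ step 2: no successor for Q

ad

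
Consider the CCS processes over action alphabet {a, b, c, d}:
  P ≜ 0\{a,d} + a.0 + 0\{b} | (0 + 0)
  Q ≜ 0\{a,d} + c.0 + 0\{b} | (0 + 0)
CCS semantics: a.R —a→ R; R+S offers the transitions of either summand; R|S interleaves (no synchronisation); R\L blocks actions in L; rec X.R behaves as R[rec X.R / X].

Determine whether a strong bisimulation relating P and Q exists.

P's transition system — 2 states:
  s0 = 0\{a,d} + a.0 + 0\{b} | (0 + 0) | -a-> s1
  s1 = 0 | deadlocked
Q's transition system — 2 states:
  t0 = 0\{a,d} + c.0 + 0\{b} | (0 + 0) | -c-> t1
  t1 = 0 | deadlocked
Coarsest stable partition (strong bisimilarity classes):
  B0 = {s0}
  B1 = {s1, t1}
  B2 = {t0}
s0 ∈ B0, t0 ∈ B2 → different blocks

P ≁ Q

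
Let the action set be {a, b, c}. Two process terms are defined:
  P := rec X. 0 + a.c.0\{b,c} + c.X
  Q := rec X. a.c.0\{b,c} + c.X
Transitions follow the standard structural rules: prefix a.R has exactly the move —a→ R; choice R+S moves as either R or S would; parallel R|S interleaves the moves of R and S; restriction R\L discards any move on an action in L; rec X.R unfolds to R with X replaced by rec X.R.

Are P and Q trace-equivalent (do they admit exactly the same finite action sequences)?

P's transition system — 3 states:
  s0 = rec X. 0 + a.c.0\{b,c} + c.X | -a-> s1, -c-> s0
  s1 = c.0\{b,c} | -c-> s2
  s2 = 0\{b,c} | deadlocked
Q's transition system — 3 states:
  t0 = rec X. a.c.0\{b,c} + c.X | -a-> t1, -c-> t0
  t1 = c.0\{b,c} | -c-> t2
  t2 = 0\{b,c} | deadlocked
Partition-refinement fixed point:
  B0 = {s0, t0}
  B1 = {s1, t1}
  B2 = {s2, t2}
s0 ∈ B0, t0 ∈ B0 → same block
Bisimilar ⇒ trace-equivalent.

traces(P) = traces(Q)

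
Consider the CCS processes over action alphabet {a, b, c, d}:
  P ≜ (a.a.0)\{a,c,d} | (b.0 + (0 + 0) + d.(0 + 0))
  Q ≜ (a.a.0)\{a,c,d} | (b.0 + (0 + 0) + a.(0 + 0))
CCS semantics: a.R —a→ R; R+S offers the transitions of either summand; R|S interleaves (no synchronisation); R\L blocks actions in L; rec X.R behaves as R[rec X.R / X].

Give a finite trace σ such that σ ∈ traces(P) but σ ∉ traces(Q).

d

Reachable graph of P (3 states):
  s0 = (a.a.0)\{a,c,d} | (b.0 + (0 + 0) + d.(0 + 0)) | --b--▸ s1, --d--▸ s2
  s1 = (a.a.0)\{a,c,d} | 0 | (no moves)
  s2 = (a.a.0)\{a,c,d} | (0 + 0) | (no moves)
Reachable graph of Q (3 states):
  t0 = (a.a.0)\{a,c,d} | (b.0 + (0 + 0) + a.(0 + 0)) | --a--▸ t1, --b--▸ t2
  t1 = (a.a.0)\{a,c,d} | (0 + 0) | (no moves)
  t2 = (a.a.0)\{a,c,d} | 0 | (no moves)
Executing d from P (initial set {s0}):
  [1] d ⇒ {s2}
  ✓ P
Executing d from Q (initial set {t0}):
  [1] d ⇒ ∅  — Q cannot continue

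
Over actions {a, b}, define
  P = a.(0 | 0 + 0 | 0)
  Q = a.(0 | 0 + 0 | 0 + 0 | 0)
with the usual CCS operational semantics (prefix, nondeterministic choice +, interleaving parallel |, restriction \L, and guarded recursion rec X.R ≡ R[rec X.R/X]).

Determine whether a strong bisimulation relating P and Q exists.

LTS(P): 2 reachable states
  m0 = a.(0 | 0 + 0 | 0) has moves =a=> m1
  m1 = 0 | 0 + 0 | 0 has moves (no moves)
LTS(Q): 2 reachable states
  n0 = a.(0 | 0 + 0 | 0 + 0 | 0) has moves =a=> n1
  n1 = 0 | 0 + 0 | 0 + 0 | 0 has moves (no moves)
Bisimilarity quotient blocks:
  B0 = {m0, n0}
  B1 = {m1, n1}
m0 ∈ B0, n0 ∈ B0 → same block

YES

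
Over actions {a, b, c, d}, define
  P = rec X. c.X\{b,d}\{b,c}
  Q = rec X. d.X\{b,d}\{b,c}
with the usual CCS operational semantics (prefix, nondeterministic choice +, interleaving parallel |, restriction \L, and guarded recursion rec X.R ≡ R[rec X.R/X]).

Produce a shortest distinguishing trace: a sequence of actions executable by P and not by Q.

LTS(P): 2 reachable states
  p0 = rec X. c.X\{b,d}\{b,c} | --c--▸ p1
  p1 = (rec X. c.X\{b,d}\{b,c})\{b,d}\{b,c} | ∅
LTS(Q): 2 reachable states
  q0 = rec X. d.X\{b,d}\{b,c} | --d--▸ q1
  q1 = (rec X. d.X\{b,d}\{b,c})\{b,d}\{b,c} | ∅
Executing c from P (initial set {p0}):
  step 1 (c): {p1}
  P completes σ.
Executing c from Q (initial set {q0}):
  step 1 (c): ∅ (Q stuck)

c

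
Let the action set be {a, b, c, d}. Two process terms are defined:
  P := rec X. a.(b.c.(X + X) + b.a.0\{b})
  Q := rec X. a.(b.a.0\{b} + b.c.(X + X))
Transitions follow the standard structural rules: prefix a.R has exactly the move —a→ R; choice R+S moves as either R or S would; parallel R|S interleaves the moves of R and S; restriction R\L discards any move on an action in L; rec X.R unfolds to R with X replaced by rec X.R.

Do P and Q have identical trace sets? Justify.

Reachable graph of P (6 states):
  s0 = rec X. a.(b.c.(X + X) + b.a.0\{b}) ⊢ -a-> s1
  s1 = b.c.((rec X. a.(b.c.(X + X) + b.a.0\{b})) + (rec X. a.(b.c.(X + X) + b.a.0\{b}))) + b.a.0\{b} ⊢ -b-> s2, -b-> s3
  s2 = a.0\{b} ⊢ -a-> s4
  s3 = c.((rec X. a.(b.c.(X + X) + b.a.0\{b})) + (rec X. a.(b.c.(X + X) + b.a.0\{b}))) ⊢ -c-> s5
  s4 = 0\{b} ⊢ stopped
  s5 = (rec X. a.(b.c.(X + X) + b.a.0\{b})) + (rec X. a.(b.c.(X + X) + b.a.0\{b})) ⊢ -a-> s1
Reachable graph of Q (6 states):
  t0 = rec X. a.(b.a.0\{b} + b.c.(X + X)) ⊢ -a-> t1
  t1 = b.a.0\{b} + b.c.((rec X. a.(b.a.0\{b} + b.c.(X + X))) + (rec X. a.(b.a.0\{b} + b.c.(X + X)))) ⊢ -b-> t2, -b-> t3
  t2 = a.0\{b} ⊢ -a-> t4
  t3 = c.((rec X. a.(b.a.0\{b} + b.c.(X + X))) + (rec X. a.(b.a.0\{b} + b.c.(X + X)))) ⊢ -c-> t5
  t4 = 0\{b} ⊢ stopped
  t5 = (rec X. a.(b.a.0\{b} + b.c.(X + X))) + (rec X. a.(b.a.0\{b} + b.c.(X + X))) ⊢ -a-> t1
Bisimilarity quotient blocks:
  B0 = {s0, s5, t0, t5}
  B1 = {s1, t1}
  B2 = {s2, t2}
  B3 = {s4, t4}
  B4 = {s3, t3}
s0 ∈ B0, t0 ∈ B0 → same block
Bisimilar ⇒ trace-equivalent.

trace-equivalent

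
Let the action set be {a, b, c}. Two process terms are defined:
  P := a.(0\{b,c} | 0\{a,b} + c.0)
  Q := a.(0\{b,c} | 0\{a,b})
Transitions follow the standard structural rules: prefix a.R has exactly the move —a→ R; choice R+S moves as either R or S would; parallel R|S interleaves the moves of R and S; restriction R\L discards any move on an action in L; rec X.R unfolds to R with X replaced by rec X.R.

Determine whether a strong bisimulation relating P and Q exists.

P's transition system — 3 states:
  m0 = a.(0\{b,c} | 0\{a,b} + c.0) | -a-> m1
  m1 = 0\{b,c} | 0\{a,b} + c.0 | -c-> m2
  m2 = 0 | ∅
Q's transition system — 2 states:
  n0 = a.(0\{b,c} | 0\{a,b}) | -a-> n1
  n1 = 0\{b,c} | 0\{a,b} | ∅
Bisimilarity quotient blocks:
  B0 = {m0}
  B1 = {m1}
  B2 = {m2, n1}
  B3 = {n0}
m0 ∈ B0, n0 ∈ B3 → different blocks

not bisimilar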